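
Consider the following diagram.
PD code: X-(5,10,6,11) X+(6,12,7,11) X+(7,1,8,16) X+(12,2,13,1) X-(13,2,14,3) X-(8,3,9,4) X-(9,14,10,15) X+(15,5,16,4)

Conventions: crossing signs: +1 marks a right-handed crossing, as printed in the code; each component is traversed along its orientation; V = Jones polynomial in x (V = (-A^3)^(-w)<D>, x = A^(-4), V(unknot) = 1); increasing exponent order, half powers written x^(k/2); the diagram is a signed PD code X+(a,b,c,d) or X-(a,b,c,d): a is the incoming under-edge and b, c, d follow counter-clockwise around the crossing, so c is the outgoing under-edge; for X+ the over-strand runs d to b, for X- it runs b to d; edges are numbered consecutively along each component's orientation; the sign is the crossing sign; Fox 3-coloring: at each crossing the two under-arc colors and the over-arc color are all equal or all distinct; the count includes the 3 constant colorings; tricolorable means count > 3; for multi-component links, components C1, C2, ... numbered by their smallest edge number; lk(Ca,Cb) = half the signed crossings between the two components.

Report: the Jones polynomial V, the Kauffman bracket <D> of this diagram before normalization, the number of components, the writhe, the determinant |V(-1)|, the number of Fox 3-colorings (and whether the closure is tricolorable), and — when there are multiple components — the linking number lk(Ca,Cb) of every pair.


Jones polynomial: V(x) = 1
<D> = 1; writhe 0
components 1, writhe 0 (8 crossings)
3-colorings: 3 of 3^8, det 1 — not tricolorable
note: det 1 = |V(-1)|; not divisible by 3, so not tricolorable


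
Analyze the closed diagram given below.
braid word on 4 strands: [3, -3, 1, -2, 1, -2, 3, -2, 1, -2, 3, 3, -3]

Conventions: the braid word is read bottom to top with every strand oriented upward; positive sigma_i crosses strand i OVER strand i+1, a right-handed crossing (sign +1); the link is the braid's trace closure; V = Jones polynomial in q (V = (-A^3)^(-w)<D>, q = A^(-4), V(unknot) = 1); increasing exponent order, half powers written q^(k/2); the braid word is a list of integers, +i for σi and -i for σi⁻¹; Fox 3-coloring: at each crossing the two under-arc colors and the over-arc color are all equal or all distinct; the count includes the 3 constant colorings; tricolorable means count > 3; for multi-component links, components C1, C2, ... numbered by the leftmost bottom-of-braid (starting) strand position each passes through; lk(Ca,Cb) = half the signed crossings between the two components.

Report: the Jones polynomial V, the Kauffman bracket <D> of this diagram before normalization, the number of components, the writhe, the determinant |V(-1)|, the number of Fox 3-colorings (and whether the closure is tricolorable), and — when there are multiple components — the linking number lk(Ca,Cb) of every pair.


V = q^-4 - 4q^-3 + 8q^-2 - 10q^-1 + 12 - 12q + 10q^2 - 7q^3 + 4q^4 - q^5
<D> = A^-17 - 4A^-13 + 7A^-9 - 10A^-5 + 12A^-1 - 12A^3 + 10A^7 - 8A^11 + 4A^15 - A^19 (w = +1)
1 component over 13 crossings, w = +1
9 Fox colorings among 3^13, |V(-1)| = 69: tricolorable
why: the span of V is 9, forcing >= 9 crossings in any diagram


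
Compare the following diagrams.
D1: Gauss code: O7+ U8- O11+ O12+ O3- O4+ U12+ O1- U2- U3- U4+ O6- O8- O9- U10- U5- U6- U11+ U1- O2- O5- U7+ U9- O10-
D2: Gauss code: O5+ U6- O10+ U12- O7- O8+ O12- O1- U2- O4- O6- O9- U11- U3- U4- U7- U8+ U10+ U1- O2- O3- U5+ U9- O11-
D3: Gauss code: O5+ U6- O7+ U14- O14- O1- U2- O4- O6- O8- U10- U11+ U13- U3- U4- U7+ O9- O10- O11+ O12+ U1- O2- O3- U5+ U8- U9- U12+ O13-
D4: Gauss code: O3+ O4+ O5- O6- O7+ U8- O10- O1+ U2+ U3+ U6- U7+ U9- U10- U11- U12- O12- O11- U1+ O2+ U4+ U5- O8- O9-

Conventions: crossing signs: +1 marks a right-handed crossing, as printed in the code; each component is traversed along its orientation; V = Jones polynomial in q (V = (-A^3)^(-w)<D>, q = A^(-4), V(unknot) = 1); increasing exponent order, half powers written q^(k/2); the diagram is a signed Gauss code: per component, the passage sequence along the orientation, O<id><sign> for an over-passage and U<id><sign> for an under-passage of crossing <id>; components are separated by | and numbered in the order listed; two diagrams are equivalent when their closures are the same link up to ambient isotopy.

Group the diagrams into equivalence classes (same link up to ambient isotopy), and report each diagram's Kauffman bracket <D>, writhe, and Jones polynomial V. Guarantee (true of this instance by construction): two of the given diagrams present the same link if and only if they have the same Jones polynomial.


grouping into links: {D1, D2, D3} | {D4}
V(D1) = -q^-6 + q^-5 - q^-4 + 2q^-3 - q^-2 + q^-1  (w -4, c 12, <D> = A^-8 - A^-4 + 2 - A^4 + A^8 - A^12)
V(D2) = -q^-6 + q^-5 - q^-4 + 2q^-3 - q^-2 + q^-1  [12 crossings, <D> = A^-14 - A^-10 + 2A^-6 - A^-2 + A^2 - A^6, w = -6]
V(D3) = -q^-6 + q^-5 - q^-4 + 2q^-3 - q^-2 + q^-1  [14 crossings, <D> = A^-14 - A^-10 + 2A^-6 - A^-2 + A^2 - A^6, w = -6]
D4 (bracket A^-6; 12 crossings at w = -2): V = 1
key observation: comparing 4 Jones polynomials yields 2 groups


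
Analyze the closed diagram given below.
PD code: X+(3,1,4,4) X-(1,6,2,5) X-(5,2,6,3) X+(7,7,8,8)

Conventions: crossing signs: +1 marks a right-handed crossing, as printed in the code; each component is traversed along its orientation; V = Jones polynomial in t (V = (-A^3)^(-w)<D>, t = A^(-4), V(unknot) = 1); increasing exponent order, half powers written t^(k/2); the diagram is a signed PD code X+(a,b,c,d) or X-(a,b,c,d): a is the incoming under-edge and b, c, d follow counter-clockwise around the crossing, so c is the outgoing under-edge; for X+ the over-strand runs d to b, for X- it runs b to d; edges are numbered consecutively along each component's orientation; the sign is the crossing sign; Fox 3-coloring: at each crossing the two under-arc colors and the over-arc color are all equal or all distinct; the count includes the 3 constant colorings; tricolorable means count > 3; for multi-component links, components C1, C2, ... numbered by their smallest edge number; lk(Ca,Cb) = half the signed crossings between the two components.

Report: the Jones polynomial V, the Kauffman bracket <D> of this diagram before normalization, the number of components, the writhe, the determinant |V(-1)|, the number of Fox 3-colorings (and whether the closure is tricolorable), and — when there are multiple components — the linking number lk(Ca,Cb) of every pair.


Jones polynomial: V(t) = t^-3 + t^-2 + t^-1 + 1
<D> = 1 + A^4 + A^8 + A^12; writhe 0
components 3, writhe 0 (4 crossings)
linking number lk(C1,C2) = -1
lk(C1,C3): 0
lk(C2,C3) = 0
3-colorings: 9 of 3^4, det 0 — tricolorable
note: span 3 respects span(V) <= c + mu - 1 = 6 for this 3-component diagram


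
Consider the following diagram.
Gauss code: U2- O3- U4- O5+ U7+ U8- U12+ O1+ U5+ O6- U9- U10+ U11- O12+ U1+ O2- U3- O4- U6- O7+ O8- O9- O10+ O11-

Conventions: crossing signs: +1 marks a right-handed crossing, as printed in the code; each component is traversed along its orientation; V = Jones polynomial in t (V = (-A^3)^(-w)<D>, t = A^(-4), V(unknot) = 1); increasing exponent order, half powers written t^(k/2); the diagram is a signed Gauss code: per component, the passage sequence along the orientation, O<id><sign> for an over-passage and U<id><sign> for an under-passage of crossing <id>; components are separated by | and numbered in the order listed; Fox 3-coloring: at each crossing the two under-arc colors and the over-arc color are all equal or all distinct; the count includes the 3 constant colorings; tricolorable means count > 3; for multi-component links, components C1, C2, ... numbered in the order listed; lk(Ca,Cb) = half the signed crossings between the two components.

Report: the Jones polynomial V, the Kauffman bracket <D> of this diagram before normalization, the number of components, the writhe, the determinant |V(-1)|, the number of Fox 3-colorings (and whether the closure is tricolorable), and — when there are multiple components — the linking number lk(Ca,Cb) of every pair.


Jones polynomial: V(t) = -t^-6 + 2t^-5 - 4t^-4 + 5t^-3 - 4t^-2 + 5t^-1 - 3 + 2t - t^2
<D> = -A^-14 + 2A^-10 - 3A^-6 + 5A^-2 - 4A^2 + 5A^6 - 4A^10 + 2A^14 - A^18; writhe -2
components 1, writhe -2 (12 crossings)
3-colorings: 9 of 3^12, det 27 — tricolorable
note: V spans 8 powers of t: at least 8 crossings in any diagram


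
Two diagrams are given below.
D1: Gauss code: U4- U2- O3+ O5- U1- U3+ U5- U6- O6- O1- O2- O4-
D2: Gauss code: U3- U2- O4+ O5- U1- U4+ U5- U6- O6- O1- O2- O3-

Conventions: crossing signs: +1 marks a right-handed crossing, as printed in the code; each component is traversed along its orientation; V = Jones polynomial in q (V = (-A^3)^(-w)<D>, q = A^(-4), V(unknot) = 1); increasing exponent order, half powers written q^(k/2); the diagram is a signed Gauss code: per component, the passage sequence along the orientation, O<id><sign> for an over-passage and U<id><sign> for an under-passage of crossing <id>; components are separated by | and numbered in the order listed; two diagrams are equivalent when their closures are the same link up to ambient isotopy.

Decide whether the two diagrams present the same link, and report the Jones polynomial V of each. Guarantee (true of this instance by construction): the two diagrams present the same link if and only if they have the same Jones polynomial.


equivalent: yes
V(D1) = 1  (w -4, c 6, <D> = A^-12)
D2 (bracket A^-12; 6 crossings at w = -4): V = 1
why: one V(q) for all 2 diagrams — one class (guaranteed)


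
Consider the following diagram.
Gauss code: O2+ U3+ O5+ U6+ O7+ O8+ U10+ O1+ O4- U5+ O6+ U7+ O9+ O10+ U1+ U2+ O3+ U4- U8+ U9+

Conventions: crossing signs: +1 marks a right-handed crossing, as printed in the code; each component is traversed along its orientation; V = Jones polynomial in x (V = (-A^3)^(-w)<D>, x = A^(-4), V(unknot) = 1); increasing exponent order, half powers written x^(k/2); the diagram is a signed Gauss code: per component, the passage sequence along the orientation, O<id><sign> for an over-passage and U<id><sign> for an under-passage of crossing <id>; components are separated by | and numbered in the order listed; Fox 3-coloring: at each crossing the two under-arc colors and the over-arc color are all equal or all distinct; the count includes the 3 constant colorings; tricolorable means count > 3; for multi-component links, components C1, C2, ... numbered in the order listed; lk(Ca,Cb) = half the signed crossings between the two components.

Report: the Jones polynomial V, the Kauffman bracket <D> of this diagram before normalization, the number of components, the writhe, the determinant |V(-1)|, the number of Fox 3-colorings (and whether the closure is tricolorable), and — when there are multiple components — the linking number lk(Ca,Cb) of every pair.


Jones polynomial: V(x) = x^3 + 2x^5 - 2x^6 + 2x^7 - 3x^8 + 2x^9 - 2x^10 + x^11
<D> = A^-20 - 2A^-16 + 2A^-12 - 3A^-8 + 2A^-4 - 2 + 2A^4 + A^12; writhe +8
components 1, writhe +8 (10 crossings)
3-colorings: 9 of 3^10, det 15 — tricolorable
note: V spans 8 powers of x: at least 8 crossings in any diagram


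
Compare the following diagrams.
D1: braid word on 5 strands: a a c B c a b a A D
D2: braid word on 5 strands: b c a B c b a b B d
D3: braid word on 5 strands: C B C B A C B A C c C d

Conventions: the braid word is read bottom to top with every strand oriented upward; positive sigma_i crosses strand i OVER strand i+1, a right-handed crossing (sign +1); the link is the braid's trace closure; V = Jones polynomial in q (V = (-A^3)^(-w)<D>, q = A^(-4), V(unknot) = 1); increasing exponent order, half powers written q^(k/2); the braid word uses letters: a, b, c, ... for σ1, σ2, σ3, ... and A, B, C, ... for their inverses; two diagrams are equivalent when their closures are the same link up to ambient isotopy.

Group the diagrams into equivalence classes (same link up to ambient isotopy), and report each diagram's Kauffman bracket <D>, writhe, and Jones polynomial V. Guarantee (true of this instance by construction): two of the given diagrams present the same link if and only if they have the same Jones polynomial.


classes: {D1, D2} | {D3}
V(D1) = q - q^2 + 2q^3 - q^4 + q^5 - q^6  [10 crossings, <D> = -A^-12 + A^-8 - A^-4 + 2 - A^4 + A^8, w = +4]
D2 (bracket -A^-6 + A^-2 - A^2 + 2A^6 - A^10 + A^14; 10 crossings at w = +6): V = q - q^2 + 2q^3 - q^4 + q^5 - q^6
V(D3) = -q^-8 + q^-5 + q^-3  [12 crossings, <D> = A^-12 + A^-4 - A^8, w = -8]
note: V(q) takes 2 values over 3 diagrams, fixing the grouping


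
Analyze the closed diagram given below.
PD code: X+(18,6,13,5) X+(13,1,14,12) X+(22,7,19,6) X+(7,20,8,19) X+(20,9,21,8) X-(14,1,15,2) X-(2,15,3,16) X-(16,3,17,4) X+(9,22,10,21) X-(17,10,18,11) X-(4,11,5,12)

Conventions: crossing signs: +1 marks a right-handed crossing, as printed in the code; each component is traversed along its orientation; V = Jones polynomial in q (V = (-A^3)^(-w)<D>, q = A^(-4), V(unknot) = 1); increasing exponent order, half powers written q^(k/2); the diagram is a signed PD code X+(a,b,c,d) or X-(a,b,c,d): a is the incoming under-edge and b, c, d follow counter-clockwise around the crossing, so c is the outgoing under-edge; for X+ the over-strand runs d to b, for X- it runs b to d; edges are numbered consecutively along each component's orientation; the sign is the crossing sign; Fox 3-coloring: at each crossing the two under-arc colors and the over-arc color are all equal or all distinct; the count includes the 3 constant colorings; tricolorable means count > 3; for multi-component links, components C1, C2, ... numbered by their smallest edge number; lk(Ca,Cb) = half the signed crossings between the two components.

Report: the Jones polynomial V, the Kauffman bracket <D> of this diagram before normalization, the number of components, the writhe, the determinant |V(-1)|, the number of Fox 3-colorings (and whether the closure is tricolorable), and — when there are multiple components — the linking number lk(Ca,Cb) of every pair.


V(q) = q^-1 + 2q - q^2 + 2q^3 - q^4 + q^5
bracket: -A^-17 + A^-13 - 2A^-9 + A^-5 - 2A^-1 - A^7, w = +1
3 components, writhe +1, over 11 crossings
lk(C1,C2) = -1
linking number lk(C1,C3) = +2
lk(C2,C3): 0
det 8, colorings 3 of 3^11 — not tricolorable
observation: span 6 respects span(V) <= c + mu - 1 = 13 for this 3-component diagram


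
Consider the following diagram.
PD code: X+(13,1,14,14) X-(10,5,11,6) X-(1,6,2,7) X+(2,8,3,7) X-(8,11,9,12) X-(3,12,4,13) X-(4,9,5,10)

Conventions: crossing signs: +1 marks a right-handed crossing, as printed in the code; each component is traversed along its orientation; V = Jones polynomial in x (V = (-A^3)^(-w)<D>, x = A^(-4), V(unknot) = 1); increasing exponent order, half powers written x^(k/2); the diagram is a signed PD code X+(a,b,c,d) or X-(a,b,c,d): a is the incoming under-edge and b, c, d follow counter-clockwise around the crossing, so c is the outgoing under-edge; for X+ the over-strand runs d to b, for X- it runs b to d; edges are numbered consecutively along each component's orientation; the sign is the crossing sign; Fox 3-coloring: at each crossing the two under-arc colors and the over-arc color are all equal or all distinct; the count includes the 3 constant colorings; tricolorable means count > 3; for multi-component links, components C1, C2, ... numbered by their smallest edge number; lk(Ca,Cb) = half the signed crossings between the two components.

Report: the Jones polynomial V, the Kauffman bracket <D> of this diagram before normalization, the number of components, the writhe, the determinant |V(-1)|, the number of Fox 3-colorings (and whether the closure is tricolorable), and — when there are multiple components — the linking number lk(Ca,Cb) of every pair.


V(x) = -x^-4 + x^-3 + x^-1
bracket: -A^-5 - A^3 + A^7, w = -3
1 component, writhe -3, over 7 crossings
det 3, colorings 9 of 3^7 — tricolorable
observation: w = -3 (over 7 crossings) is diagram-only; (-A^3)^(3) removes it from V


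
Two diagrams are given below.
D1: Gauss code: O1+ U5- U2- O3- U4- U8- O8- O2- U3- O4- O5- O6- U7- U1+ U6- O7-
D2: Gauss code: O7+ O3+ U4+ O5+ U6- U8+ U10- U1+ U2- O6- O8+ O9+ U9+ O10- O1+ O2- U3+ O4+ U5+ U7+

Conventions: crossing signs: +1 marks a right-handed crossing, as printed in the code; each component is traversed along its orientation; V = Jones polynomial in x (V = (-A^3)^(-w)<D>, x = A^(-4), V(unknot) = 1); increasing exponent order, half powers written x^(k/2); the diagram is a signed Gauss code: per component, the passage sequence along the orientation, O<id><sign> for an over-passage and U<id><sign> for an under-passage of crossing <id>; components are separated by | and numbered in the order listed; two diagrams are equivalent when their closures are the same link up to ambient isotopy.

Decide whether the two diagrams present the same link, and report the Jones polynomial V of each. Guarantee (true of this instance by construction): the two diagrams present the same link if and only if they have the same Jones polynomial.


same link: no
V(D1) = -x^-4 + x^-3 + x^-1  [8 crossings, <D> = A^-14 + A^-6 - A^-2, w = -6]
V(D2) = x + x^3 - x^4  [10 crossings, <D> = -A^-4 + 1 + A^8, w = +4]
insight: 2 classes among 2 diagrams; unequal V(x) rules out equality


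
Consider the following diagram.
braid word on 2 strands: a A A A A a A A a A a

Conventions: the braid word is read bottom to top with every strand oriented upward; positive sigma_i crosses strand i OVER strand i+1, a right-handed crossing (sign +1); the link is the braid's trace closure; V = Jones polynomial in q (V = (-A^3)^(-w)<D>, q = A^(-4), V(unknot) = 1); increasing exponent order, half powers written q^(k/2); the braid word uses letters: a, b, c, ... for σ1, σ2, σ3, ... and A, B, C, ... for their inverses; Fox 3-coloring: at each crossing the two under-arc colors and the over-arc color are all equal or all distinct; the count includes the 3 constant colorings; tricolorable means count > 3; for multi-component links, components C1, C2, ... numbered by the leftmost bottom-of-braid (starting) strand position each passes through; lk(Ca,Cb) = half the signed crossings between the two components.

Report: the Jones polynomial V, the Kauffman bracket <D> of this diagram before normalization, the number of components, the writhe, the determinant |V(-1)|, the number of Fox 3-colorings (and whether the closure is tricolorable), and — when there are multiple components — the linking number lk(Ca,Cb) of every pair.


V = -q^-4 + q^-3 + q^-1
<D> = -A^-5 - A^3 + A^7 (w = -3)
1 component over 11 crossings, w = -3
9 Fox colorings among 3^11, |V(-1)| = 3: tricolorable
why: a (2,3) torus form — a single generator 3 times


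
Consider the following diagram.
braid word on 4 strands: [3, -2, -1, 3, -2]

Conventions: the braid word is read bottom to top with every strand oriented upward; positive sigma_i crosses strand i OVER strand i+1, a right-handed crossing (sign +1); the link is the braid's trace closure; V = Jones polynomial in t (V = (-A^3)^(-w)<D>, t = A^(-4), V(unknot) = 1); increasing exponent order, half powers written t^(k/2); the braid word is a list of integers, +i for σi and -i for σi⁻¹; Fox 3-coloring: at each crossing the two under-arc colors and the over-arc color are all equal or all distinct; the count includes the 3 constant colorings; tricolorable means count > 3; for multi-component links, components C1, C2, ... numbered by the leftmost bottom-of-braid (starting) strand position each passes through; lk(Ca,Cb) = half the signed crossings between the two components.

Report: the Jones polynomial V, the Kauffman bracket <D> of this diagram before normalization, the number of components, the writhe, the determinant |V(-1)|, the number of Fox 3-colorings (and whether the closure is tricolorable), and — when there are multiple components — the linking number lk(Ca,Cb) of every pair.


V(t) = t^-2 - t^-1 + 1 - t + t^2
bracket: -A^-11 + A^-7 - A^-3 + A - A^5, w = -1
1 component, writhe -1, over 5 crossings
det 5, colorings 3 of 3^5 — not tricolorable
observation: |V(-1)| = 5: so not tricolorable, since 3 does not divide 5


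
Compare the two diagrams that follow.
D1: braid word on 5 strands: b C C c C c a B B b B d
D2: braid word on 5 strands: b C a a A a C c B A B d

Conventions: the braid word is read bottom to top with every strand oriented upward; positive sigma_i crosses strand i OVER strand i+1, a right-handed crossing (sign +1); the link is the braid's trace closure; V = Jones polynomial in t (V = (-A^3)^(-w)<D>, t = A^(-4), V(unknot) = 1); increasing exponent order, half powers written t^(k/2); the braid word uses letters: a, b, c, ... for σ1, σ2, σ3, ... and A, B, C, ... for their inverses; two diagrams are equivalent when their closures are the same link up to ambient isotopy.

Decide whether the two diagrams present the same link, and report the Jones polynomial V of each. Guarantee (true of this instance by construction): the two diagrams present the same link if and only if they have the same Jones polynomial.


equivalent: yes
V(D1) = 1  (w 0, c 12, <D> = 1)
D2 (bracket 1; 12 crossings at w = 0): V = 1
why: all 2 diagrams share one V(t), hence one class


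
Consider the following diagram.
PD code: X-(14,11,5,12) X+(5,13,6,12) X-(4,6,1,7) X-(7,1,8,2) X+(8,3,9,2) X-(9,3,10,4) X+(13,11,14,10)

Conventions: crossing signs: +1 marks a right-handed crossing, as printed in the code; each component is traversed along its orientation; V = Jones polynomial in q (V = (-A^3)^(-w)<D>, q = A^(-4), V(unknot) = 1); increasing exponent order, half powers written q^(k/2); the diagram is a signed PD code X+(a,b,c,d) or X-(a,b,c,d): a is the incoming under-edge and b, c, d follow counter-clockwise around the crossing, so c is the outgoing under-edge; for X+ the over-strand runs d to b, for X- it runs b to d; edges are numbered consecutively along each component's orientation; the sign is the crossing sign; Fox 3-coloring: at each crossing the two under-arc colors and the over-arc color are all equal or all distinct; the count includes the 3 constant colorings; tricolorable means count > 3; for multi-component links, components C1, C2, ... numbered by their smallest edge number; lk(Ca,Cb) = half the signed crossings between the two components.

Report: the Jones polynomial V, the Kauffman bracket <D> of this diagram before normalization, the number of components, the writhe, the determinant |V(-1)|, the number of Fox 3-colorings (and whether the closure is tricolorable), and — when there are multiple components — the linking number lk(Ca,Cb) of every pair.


V(q) = -q^(-5/2) - q^(-1/2)
bracket: A^-1 + A^7, w = -1
2 components, writhe -1, over 7 crossings
lk(C1,C2) = -1
det 2, colorings 3 of 3^7 — not tricolorable
observation: span 2 respects span(V) <= c + mu - 1 = 8 for this 2-component diagram


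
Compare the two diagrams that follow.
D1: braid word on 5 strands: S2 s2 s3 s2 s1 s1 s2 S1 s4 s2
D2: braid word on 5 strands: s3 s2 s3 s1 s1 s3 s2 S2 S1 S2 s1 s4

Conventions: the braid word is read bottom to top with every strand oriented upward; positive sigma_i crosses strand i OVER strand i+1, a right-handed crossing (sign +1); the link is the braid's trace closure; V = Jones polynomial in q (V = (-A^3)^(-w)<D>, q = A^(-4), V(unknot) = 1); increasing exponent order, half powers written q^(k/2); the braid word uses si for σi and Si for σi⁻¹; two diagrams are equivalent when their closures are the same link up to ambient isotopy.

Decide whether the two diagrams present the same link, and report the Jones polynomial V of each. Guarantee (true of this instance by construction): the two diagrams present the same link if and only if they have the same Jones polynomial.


equivalent: yes
V(D1) = q - q^2 + 2q^3 - q^4 + q^5 - q^6  (w +6, c 10, <D> = -A^-6 + A^-2 - A^2 + 2A^6 - A^10 + A^14)
V(D2) = q - q^2 + 2q^3 - q^4 + q^5 - q^6  [12 crossings, <D> = -A^-6 + A^-2 - A^2 + 2A^6 - A^10 + A^14, w = +6]
key observation: all 2 diagrams share one V(q), hence one class


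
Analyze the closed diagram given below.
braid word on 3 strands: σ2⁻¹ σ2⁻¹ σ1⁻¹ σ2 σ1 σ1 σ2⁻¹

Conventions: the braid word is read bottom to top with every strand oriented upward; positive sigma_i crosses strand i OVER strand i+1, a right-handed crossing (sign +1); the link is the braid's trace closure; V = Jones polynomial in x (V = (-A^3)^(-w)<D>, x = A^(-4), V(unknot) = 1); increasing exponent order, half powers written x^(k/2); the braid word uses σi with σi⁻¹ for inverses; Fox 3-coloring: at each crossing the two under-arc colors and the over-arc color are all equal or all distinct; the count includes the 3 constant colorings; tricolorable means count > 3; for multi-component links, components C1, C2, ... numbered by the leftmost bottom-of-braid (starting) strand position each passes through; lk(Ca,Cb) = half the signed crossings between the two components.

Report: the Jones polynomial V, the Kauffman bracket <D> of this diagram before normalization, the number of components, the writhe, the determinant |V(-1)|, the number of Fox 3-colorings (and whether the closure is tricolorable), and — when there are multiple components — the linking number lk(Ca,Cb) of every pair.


V = x^(-7/2) - 2x^(-5/2) + x^(-3/2) - 2x^(-1/2) + x^(1/2) - x^(3/2)
<D> = A^-9 - A^-5 + 2A^-1 - A^3 + 2A^7 - A^11 (w = -1)
2 components over 7 crossings, w = -1
lk(C1,C2): 0
3 Fox colorings among 3^7, |V(-1)| = 8: not tricolorable
why: span 5 respects span(V) <= c + mu - 1 = 8 for this 2-component diagram


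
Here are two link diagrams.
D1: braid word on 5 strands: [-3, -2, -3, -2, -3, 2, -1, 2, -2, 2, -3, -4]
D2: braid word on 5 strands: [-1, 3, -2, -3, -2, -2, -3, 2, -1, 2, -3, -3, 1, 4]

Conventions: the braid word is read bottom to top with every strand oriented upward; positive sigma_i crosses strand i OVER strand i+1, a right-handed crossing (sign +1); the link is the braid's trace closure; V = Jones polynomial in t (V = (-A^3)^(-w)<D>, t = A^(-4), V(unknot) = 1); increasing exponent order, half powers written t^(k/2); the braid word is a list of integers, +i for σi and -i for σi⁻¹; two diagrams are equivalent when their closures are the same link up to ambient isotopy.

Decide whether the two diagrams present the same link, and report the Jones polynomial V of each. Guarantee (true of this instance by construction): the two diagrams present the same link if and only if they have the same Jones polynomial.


equivalent: yes
D1 (bracket A^-14 - A^-10 + 2A^-6 - A^-2 + A^2 - A^6; 12 crossings at w = -6): V = -t^-6 + t^-5 - t^-4 + 2t^-3 - t^-2 + t^-1
V(D2) = -t^-6 + t^-5 - t^-4 + 2t^-3 - t^-2 + t^-1  (w -4, c 14, <D> = A^-8 - A^-4 + 2 - A^4 + A^8 - A^12)
key observation: D2 (14 crossings) and D1 (12) are Markov-related braid presentations


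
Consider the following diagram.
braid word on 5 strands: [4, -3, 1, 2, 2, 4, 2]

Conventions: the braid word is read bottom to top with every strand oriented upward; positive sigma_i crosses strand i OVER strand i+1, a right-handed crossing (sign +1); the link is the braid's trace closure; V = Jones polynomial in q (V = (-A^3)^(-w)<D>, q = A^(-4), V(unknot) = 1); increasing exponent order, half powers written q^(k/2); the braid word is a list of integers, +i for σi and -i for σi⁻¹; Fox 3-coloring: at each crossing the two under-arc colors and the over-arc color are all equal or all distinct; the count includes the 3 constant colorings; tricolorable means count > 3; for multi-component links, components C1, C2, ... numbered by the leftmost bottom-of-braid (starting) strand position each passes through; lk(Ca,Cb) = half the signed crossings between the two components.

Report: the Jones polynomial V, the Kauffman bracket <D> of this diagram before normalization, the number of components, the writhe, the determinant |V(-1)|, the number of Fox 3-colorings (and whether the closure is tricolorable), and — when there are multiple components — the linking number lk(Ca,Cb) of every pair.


V = -q^(3/2) - 2q^(7/2) + q^(9/2) - q^(11/2) + q^(13/2)
<D> = -A^-11 + A^-7 - A^-3 + 2A + A^9 (w = +5)
2 components over 7 crossings, w = +5
lk(C1,C2): +1
9 Fox colorings among 3^7, |V(-1)| = 6: tricolorable
why: det 6 = |V(-1)|; divisible by 3, so tricolorable


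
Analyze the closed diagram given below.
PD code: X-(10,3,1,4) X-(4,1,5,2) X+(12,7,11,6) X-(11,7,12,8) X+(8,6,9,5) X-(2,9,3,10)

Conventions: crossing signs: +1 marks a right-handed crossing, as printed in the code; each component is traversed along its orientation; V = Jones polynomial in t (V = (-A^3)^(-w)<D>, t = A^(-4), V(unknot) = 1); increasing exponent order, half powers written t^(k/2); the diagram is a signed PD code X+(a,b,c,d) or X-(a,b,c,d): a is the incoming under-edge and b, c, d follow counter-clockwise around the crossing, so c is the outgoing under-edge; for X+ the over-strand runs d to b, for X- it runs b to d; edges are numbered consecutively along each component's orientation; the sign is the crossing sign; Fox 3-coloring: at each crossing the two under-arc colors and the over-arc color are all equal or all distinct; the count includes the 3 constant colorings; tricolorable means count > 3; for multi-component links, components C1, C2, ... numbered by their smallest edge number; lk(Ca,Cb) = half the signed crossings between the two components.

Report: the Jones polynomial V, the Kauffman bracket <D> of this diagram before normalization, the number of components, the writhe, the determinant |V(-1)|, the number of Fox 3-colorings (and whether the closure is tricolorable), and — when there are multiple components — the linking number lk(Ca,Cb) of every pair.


V(t) = t^(-9/2) - t^(-5/2) - t^(-3/2) - t^(-1/2)
bracket: -A^-4 - 1 - A^4 + A^12, w = -2
2 components, writhe -2, over 6 crossings
lk(C1,C2) = 0
det 0, colorings 27 of 3^6 — tricolorable
observation: det 0 = |V(-1)|; divisible by 3, so tricolorable


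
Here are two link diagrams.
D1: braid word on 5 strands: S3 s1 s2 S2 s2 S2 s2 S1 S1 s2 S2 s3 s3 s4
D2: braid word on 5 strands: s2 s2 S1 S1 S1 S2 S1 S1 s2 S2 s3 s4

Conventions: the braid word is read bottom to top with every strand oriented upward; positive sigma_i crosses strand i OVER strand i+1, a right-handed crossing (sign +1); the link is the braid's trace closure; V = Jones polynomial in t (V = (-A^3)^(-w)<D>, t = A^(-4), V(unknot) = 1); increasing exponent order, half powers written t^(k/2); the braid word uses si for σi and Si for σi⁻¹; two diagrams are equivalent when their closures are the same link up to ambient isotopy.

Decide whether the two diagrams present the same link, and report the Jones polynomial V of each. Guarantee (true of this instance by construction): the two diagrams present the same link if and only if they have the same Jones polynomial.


same link: no
V(D1) = 1  [14 crossings, <D> = A^6, w = +2]
V(D2) = -t^-6 + t^-5 - t^-4 + 2t^-3 - t^-2 + t^-1  [12 crossings, <D> = A^-2 - A^2 + 2A^6 - A^10 + A^14 - A^18, w = -2]
insight: 2 values of V(t) split the 2 diagrams


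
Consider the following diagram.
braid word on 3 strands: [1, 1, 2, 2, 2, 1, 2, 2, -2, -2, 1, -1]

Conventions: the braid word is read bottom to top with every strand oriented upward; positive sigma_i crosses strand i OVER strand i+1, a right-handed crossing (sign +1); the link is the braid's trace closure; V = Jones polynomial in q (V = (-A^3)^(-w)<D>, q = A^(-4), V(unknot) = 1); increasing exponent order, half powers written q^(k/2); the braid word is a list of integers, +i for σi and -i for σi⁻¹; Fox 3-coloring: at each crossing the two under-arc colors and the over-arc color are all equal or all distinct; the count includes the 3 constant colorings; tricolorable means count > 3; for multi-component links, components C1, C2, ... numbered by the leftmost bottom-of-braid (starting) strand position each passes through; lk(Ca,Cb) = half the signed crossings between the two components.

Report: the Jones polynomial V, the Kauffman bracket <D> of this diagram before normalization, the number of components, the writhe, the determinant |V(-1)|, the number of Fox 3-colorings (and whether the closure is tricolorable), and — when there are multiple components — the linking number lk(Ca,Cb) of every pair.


V(q) = q^2 + 2q^4 - 2q^5 + q^6 - 2q^7 + q^8
bracket: A^-14 - 2A^-10 + A^-6 - 2A^-2 + 2A^2 + A^10, w = +6
1 component, writhe +6, over 12 crossings
det 9, colorings 27 of 3^12 — tricolorable
observation: det 9 = |V(-1)|; divisible by 3, so tricolorable


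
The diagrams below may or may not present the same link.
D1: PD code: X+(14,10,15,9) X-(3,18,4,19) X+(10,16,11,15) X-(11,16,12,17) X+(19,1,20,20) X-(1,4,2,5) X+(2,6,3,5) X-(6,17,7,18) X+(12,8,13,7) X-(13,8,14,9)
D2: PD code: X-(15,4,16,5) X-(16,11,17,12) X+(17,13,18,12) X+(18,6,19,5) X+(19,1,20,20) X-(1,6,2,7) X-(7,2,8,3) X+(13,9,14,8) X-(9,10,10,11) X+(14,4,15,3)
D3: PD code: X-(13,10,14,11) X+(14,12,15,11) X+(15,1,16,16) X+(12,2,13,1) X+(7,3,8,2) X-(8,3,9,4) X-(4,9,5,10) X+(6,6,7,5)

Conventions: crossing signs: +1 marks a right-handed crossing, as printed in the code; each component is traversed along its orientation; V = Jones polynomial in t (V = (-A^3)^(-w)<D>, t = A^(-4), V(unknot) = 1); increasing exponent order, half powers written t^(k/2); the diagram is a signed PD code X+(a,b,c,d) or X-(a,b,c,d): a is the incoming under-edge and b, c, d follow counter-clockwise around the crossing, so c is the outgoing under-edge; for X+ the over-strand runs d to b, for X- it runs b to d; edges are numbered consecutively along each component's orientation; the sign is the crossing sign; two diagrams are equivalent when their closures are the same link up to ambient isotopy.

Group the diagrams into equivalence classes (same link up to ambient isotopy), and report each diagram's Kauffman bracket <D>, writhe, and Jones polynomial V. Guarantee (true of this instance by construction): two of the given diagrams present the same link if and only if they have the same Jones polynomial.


classes: {D1, D2, D3}
V(D1) = 1  [10 crossings, <D> = 1, w = 0]
D2 (bracket 1; 10 crossings at w = 0): V = 1
V(D3) = 1  (w +2, c 8, <D> = A^6)
insight: one V(t) for all 3 diagrams — one class (guaranteed)


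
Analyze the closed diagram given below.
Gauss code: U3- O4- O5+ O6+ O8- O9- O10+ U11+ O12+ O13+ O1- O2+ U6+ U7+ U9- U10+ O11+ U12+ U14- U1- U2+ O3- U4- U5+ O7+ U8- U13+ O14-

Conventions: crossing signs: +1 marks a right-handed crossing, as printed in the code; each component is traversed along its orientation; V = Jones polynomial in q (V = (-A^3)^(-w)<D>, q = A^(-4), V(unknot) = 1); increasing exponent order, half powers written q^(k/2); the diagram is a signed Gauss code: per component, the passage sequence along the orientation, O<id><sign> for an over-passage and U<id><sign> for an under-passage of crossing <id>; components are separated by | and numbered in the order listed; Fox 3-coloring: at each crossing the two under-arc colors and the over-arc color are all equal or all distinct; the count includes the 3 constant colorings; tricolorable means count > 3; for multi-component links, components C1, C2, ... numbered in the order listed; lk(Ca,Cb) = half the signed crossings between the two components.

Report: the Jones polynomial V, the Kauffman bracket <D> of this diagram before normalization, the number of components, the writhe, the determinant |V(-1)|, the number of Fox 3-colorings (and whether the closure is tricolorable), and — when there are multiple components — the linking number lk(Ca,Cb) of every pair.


Jones polynomial: V(q) = -q^-1 + 2 - q + 2q^2 - q^3 + q^4 - q^5
<D> = -A^-14 + A^-10 - A^-6 + 2A^-2 - A^2 + 2A^6 - A^10; writhe +2
components 1, writhe +2 (14 crossings)
3-colorings: 9 of 3^14, det 9 — tricolorable
note: w = +2 shifts under R1 moves; the (-A^3)^(-2) factor cancels that in V


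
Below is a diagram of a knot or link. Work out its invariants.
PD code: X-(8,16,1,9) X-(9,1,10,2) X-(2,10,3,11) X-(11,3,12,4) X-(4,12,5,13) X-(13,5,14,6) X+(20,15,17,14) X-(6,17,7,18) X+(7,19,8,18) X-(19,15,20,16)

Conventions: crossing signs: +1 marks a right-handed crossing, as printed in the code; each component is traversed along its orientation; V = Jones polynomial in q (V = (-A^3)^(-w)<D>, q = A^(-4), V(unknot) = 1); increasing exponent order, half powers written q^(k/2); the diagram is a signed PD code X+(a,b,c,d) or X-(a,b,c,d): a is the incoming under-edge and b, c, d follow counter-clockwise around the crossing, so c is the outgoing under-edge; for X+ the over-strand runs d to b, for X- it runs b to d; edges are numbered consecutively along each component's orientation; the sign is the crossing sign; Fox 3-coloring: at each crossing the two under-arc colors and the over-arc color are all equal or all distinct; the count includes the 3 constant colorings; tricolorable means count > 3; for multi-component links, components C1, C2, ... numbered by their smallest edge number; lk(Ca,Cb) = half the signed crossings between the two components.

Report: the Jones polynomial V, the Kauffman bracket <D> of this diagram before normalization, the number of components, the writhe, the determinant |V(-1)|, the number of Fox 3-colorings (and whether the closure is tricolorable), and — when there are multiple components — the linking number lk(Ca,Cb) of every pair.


Jones polynomial: V(q) = q^-9 + q^-4 + q^-3 + q^-2
<D> = A^-10 + A^-6 + A^-2 + A^18; writhe -6
components 3, writhe -6 (10 crossings)
linking number lk(C1,C2) = -3
lk(C1,C3): 0
lk(C2,C3) = 0
3-colorings: 27 of 3^10, det 0 — tricolorable
note: span 7 respects span(V) <= c + mu - 1 = 12 for this 3-component diagram


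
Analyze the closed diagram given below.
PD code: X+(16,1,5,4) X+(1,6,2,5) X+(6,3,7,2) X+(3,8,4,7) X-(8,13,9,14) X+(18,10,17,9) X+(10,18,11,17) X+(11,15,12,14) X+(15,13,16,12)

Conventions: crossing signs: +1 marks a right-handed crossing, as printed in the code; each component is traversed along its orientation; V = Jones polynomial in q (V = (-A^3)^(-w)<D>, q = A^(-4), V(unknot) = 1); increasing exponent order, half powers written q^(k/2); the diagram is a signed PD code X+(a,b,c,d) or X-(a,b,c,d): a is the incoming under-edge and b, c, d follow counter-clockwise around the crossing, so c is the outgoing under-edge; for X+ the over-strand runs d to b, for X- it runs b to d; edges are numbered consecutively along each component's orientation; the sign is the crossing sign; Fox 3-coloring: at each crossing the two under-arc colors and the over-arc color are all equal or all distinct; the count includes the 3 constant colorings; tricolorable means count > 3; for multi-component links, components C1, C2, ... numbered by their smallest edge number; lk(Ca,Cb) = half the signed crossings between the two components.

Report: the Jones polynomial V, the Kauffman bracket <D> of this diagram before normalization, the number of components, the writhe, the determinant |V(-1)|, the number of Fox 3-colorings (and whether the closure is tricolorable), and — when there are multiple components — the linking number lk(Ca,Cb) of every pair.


V = q^2 + 2q^4 - q^5 + 2q^6 - q^7 + q^8
<D> = -A^-11 + A^-7 - 2A^-3 + A - 2A^5 - A^13 (w = +7)
3 components over 9 crossings, w = +7
lk(C1,C2): +2
lk(C1,C3) = 0
linking number lk(C2,C3) = +1
3 Fox colorings among 3^9, |V(-1)| = 8: not tricolorable
why: the span of V is 6, within the link bound 9 + 3 - 1


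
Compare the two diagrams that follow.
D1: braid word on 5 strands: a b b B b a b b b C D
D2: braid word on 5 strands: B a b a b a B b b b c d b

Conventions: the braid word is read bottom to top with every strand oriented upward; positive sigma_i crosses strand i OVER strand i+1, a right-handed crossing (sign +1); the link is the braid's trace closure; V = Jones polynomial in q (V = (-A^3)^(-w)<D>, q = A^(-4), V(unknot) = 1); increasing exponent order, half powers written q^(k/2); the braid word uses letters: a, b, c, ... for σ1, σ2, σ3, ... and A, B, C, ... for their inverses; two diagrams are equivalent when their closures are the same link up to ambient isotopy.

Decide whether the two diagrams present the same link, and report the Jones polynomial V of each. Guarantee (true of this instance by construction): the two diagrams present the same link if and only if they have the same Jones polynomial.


equivalent: yes
V(D1) = -q^(5/2) - q^(9/2) - q^(13/2) + q^(15/2)  (w +5, c 11, <D> = -A^-15 + A^-11 + A^-3 + A^5)
V(D2) = -q^(5/2) - q^(9/2) - q^(13/2) + q^(15/2)  (w +9, c 13, <D> = -A^-3 + A + A^9 + A^17)
why: Markov moves rewrite D1 (11 crossings) into D2 (13)
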